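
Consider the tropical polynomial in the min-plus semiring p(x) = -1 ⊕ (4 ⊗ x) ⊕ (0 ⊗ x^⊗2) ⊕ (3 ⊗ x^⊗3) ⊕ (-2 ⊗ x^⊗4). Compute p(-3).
p(-3) = -14

A tropical monomial a ⊗ x^⊗i evaluates to a + i · x. Evaluating each term at x = -3:
  Term 0 contributes -1 + 0 · -3 = -1
  Term 1 contributes 4 + 1 · -3 = 1
  Term 2 contributes 0 + 2 · -3 = -6
  Term 3 contributes 3 + 3 · -3 = -6
  Term 4 contributes -2 + 4 · -3 = -14
p(-3) = ⊕ of these = min[-1, 1, -6, -6, -14] = -14.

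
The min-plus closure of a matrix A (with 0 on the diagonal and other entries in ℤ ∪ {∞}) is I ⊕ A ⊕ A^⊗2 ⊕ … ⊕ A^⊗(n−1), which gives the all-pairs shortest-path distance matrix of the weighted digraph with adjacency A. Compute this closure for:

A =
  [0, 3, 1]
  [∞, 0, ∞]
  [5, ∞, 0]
Closure =
  [0, 3, 1]
  [∞, 0, ∞]
  [5, 8, 0]

This is the Floyd-Warshall all-pairs shortest-path computation. For each intermediate vertex k = 0, 1, …, 2, update dist[i][j] ← min(dist[i][j], dist[i][k] + dist[k][j]). The final matrix gives, for each (i, j), the minimum total weight of any directed path from i to j (possibly empty when i = j).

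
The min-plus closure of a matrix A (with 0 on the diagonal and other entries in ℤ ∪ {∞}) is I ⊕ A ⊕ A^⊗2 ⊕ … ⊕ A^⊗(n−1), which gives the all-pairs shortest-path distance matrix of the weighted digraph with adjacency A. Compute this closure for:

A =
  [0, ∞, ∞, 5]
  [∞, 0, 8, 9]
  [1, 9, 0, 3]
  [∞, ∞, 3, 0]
Closure =
  [0, 17, 8, 5]
  [9, 0, 8, 9]
  [1, 9, 0, 3]
  [4, 12, 3, 0]

This is the Floyd-Warshall all-pairs shortest-path computation. For each intermediate vertex k = 0, 1, …, 3, update dist[i][j] ← min(dist[i][j], dist[i][k] + dist[k][j]). The final matrix gives, for each (i, j), the minimum total weight of any directed path from i to j (possibly empty when i = j).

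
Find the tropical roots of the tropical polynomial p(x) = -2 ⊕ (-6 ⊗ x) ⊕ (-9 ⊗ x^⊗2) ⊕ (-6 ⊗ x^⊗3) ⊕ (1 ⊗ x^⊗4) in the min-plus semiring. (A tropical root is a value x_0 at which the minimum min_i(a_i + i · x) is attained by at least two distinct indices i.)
Roots: {-7, -3, 3, 4}

Each tropical root is a break point of the lower envelope of the lines y = a_i + i · x (there are 5 lines, with slopes 0, 1, ..., 4). Only the lines that attain the minimum somewhere contribute to roots; other lines are dominated. Here the surviving (envelope) indices are i = 4, i = 3, i = 2, i = 1, i = 0.
Intersections between consecutive envelope lines give the roots: for adjacent envelope indices i < j the intersection is x = (a_i − a_j) / (j − i). Reading off the sorted break points: {-7, -3, 3, 4}.
Verification: at each break x_0, at least two indices attain the minimum of min_i(a_i + i · x_0).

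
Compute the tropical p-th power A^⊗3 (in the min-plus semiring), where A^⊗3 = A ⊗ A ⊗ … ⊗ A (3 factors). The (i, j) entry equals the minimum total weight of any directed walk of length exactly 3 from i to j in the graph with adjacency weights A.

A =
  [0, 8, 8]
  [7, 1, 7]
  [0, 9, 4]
A^⊗3 =
  [0, 8, 8]
  [7, 3, 9]
  [0, 8, 8]

Each entry (A^⊗3)_ij equals the minimum over all length-3 walks i = v_0 → v_1 → … → v_3 = j of Σ_t A[v_t][v_{t+1}]. For example, for (i, j) = (0, 2) we minimise over 9 possible intermediate vertex sequences; the minimum is 8, attained along the walk 0 → 0 → 0 → 2.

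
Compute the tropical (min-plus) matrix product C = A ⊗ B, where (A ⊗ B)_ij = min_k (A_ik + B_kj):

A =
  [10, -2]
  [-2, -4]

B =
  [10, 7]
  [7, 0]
A ⊗ B =
  [5, -2]
  [3, -4]

Apply the min-plus product entry-by-entry:
  C[0][0] = min over k of (A[0][0] + B[0][0] = 10 + 10 = 20, A[0][1] + B[1][0] = -2 + 7 = 5) = 5 (attained at k = 1)
  C[0][1] = min over k of (A[0][0] + B[0][1] = 10 + 7 = 17, A[0][1] + B[1][1] = -2 + 0 = -2) = -2 (attained at k = 1)
  C[1][0] = min over k of (A[1][0] + B[0][0] = -2 + 10 = 8, A[1][1] + B[1][0] = -4 + 7 = 3) = 3 (attained at k = 1)
  C[1][1] = min over k of (A[1][0] + B[0][1] = -2 + 7 = 5, A[1][1] + B[1][1] = -4 + 0 = -4) = -4 (attained at k = 1)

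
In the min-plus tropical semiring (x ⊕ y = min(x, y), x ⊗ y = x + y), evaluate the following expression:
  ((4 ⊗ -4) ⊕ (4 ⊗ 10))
((4 ⊗ -4) ⊕ (4 ⊗ 10)) = 0

Expand innermost to outermost. Recall ⊕ takes the minimum of its arguments and ⊗ takes their sum. Working out the expression ((4 ⊗ -4) ⊕ (4 ⊗ 10)) gives 0.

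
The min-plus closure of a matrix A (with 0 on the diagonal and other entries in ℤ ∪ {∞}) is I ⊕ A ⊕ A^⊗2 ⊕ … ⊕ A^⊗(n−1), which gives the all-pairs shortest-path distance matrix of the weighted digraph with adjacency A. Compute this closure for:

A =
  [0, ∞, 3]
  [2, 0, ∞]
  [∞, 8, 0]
Closure =
  [0, 11, 3]
  [2, 0, 5]
  [10, 8, 0]

This is the Floyd-Warshall all-pairs shortest-path computation. For each intermediate vertex k = 0, 1, …, 2, update dist[i][j] ← min(dist[i][j], dist[i][k] + dist[k][j]). The final matrix gives, for each (i, j), the minimum total weight of any directed path from i to j (possibly empty when i = j).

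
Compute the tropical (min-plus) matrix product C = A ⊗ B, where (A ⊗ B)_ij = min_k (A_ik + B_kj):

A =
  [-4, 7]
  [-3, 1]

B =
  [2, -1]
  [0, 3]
A ⊗ B =
  [-2, -5]
  [-1, -4]

Apply the min-plus product entry-by-entry:
  C[0][0] = min over k of (A[0][0] + B[0][0] = -4 + 2 = -2, A[0][1] + B[1][0] = 7 + 0 = 7) = -2 (attained at k = 0)
  C[0][1] = min over k of (A[0][0] + B[0][1] = -4 + -1 = -5, A[0][1] + B[1][1] = 7 + 3 = 10) = -5 (attained at k = 0)
  C[1][0] = min over k of (A[1][0] + B[0][0] = -3 + 2 = -1, A[1][1] + B[1][0] = 1 + 0 = 1) = -1 (attained at k = 0)
  C[1][1] = min over k of (A[1][0] + B[0][1] = -3 + -1 = -4, A[1][1] + B[1][1] = 1 + 3 = 4) = -4 (attained at k = 0)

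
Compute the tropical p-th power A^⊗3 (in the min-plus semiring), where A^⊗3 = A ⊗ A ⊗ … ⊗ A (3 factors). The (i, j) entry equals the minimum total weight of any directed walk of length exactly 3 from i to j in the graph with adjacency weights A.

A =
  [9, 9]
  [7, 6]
A^⊗3 =
  [22, 21]
  [19, 18]

Each entry (A^⊗3)_ij equals the minimum over all length-3 walks i = v_0 → v_1 → … → v_3 = j of Σ_t A[v_t][v_{t+1}]. For example, for (i, j) = (0, 1) we minimise over 4 possible intermediate vertex sequences; the minimum is 21, attained along the walk 0 → 1 → 1 → 1.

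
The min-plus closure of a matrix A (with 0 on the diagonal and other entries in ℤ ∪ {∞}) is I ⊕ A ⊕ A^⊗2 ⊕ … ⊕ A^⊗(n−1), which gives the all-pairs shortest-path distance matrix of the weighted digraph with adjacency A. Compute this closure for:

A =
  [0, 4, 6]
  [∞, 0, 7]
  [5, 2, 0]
Closure =
  [0, 4, 6]
  [12, 0, 7]
  [5, 2, 0]

This is the Floyd-Warshall all-pairs shortest-path computation. For each intermediate vertex k = 0, 1, …, 2, update dist[i][j] ← min(dist[i][j], dist[i][k] + dist[k][j]). The final matrix gives, for each (i, j), the minimum total weight of any directed path from i to j (possibly empty when i = j).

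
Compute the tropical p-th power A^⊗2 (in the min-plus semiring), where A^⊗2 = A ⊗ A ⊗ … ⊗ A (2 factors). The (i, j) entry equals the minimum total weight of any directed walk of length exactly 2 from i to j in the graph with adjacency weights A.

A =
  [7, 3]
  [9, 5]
A^⊗2 =
  [12, 8]
  [14, 10]

Each entry (A^⊗2)_ij equals the minimum over all length-2 walks i = v_0 → v_1 → … → v_2 = j of Σ_t A[v_t][v_{t+1}]. For example, for (i, j) = (0, 1) we minimise over 2 possible intermediate vertex sequences; the minimum is 8, attained along the walk 0 → 1 → 1.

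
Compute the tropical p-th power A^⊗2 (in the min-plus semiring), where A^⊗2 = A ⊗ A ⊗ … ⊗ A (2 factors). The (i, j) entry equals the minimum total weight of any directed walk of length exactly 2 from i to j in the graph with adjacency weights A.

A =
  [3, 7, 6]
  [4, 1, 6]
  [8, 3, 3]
A^⊗2 =
  [6, 8, 9]
  [5, 2, 7]
  [7, 4, 6]

Each entry (A^⊗2)_ij equals the minimum over all length-2 walks i = v_0 → v_1 → … → v_2 = j of Σ_t A[v_t][v_{t+1}]. For example, for (i, j) = (0, 2) we minimise over 3 possible intermediate vertex sequences; the minimum is 9, attained along the walk 0 → 0 → 2.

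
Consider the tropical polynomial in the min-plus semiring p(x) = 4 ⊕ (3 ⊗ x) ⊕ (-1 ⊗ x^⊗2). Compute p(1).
p(1) = 1

A tropical monomial a ⊗ x^⊗i evaluates to a + i · x. Evaluating each term at x = 1:
  Term 0 contributes 4 + 0 · 1 = 4
  Term 1 contributes 3 + 1 · 1 = 4
  Term 2 contributes -1 + 2 · 1 = 1
p(1) = ⊕ of these = min[4, 4, 1] = 1.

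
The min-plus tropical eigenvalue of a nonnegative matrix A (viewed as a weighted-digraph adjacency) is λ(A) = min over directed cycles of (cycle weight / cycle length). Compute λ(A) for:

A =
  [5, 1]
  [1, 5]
λ(A) = 1

Enumerate directed cycles and compute their means (weight / length). Sample:
  cycle 0 → 0: weight = 5, length = 1, mean = 5/1 ≈ 5.000
  cycle 1 → 1: weight = 5, length = 1, mean = 5/1 ≈ 5.000
  cycle 0 → 1 → 0: weight = 2, length = 2, mean = 2/2 ≈ 1.000
  cycle 1 → 0 → 1: weight = 2, length = 2, mean = 2/2 ≈ 1.000
Minimum mean = 1.000, attained e.g. along the cycle 0 → 1 → 0 with weight 2 and length 2. So λ(A) = 2/2 = 1.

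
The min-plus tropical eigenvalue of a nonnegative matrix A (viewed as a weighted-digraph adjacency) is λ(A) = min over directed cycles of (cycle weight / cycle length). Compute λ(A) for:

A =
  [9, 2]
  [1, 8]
λ(A) = 3/2

Enumerate directed cycles and compute their means (weight / length). Sample:
  cycle 0 → 0: weight = 9, length = 1, mean = 9/1 ≈ 9.000
  cycle 1 → 1: weight = 8, length = 1, mean = 8/1 ≈ 8.000
  cycle 0 → 1 → 0: weight = 3, length = 2, mean = 3/2 ≈ 1.500
  cycle 1 → 0 → 1: weight = 3, length = 2, mean = 3/2 ≈ 1.500
Minimum mean = 1.500, attained e.g. along the cycle 0 → 1 → 0 with weight 3 and length 2. So λ(A) = 3/2 = 3/2.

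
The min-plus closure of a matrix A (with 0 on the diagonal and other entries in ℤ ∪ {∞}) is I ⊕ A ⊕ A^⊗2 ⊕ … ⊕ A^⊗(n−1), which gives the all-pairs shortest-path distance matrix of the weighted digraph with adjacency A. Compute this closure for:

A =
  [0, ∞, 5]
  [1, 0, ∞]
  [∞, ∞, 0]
Closure =
  [0, ∞, 5]
  [1, 0, 6]
  [∞, ∞, 0]

This is the Floyd-Warshall all-pairs shortest-path computation. For each intermediate vertex k = 0, 1, …, 2, update dist[i][j] ← min(dist[i][j], dist[i][k] + dist[k][j]). The final matrix gives, for each (i, j), the minimum total weight of any directed path from i to j (possibly empty when i = j).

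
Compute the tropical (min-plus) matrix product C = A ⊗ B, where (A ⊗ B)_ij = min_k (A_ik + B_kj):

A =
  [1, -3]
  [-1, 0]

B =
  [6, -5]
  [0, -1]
A ⊗ B =
  [-3, -4]
  [0, -6]

Apply the min-plus product entry-by-entry:
  C[0][0] = min over k of (A[0][0] + B[0][0] = 1 + 6 = 7, A[0][1] + B[1][0] = -3 + 0 = -3) = -3 (attained at k = 1)
  C[0][1] = min over k of (A[0][0] + B[0][1] = 1 + -5 = -4, A[0][1] + B[1][1] = -3 + -1 = -4) = -4 (attained at k = 0)
  C[1][0] = min over k of (A[1][0] + B[0][0] = -1 + 6 = 5, A[1][1] + B[1][0] = 0 + 0 = 0) = 0 (attained at k = 1)
  C[1][1] = min over k of (A[1][0] + B[0][1] = -1 + -5 = -6, A[1][1] + B[1][1] = 0 + -1 = -1) = -6 (attained at k = 0)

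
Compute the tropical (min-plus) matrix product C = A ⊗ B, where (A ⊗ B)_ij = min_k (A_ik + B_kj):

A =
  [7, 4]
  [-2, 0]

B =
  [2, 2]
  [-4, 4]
A ⊗ B =
  [0, 8]
  [-4, 0]

Apply the min-plus product entry-by-entry:
  C[0][0] = min over k of (A[0][0] + B[0][0] = 7 + 2 = 9, A[0][1] + B[1][0] = 4 + -4 = 0) = 0 (attained at k = 1)
  C[0][1] = min over k of (A[0][0] + B[0][1] = 7 + 2 = 9, A[0][1] + B[1][1] = 4 + 4 = 8) = 8 (attained at k = 1)
  C[1][0] = min over k of (A[1][0] + B[0][0] = -2 + 2 = 0, A[1][1] + B[1][0] = 0 + -4 = -4) = -4 (attained at k = 1)
  C[1][1] = min over k of (A[1][0] + B[0][1] = -2 + 2 = 0, A[1][1] + B[1][1] = 0 + 4 = 4) = 0 (attained at k = 0)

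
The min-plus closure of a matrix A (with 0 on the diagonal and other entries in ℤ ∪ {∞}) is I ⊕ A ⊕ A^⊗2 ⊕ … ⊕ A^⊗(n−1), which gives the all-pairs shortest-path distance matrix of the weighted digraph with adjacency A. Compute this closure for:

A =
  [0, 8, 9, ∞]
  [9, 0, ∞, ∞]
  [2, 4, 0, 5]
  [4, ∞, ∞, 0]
Closure =
  [0, 8, 9, 14]
  [9, 0, 18, 23]
  [2, 4, 0, 5]
  [4, 12, 13, 0]

This is the Floyd-Warshall all-pairs shortest-path computation. For each intermediate vertex k = 0, 1, …, 3, update dist[i][j] ← min(dist[i][j], dist[i][k] + dist[k][j]). The final matrix gives, for each (i, j), the minimum total weight of any directed path from i to j (possibly empty when i = j).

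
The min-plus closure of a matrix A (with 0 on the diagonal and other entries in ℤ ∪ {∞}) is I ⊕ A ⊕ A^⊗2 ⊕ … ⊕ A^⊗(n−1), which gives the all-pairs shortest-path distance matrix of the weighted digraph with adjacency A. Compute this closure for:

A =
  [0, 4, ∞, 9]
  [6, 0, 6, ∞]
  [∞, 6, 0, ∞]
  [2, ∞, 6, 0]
Closure =
  [0, 4, 10, 9]
  [6, 0, 6, 15]
  [12, 6, 0, 21]
  [2, 6, 6, 0]

This is the Floyd-Warshall all-pairs shortest-path computation. For each intermediate vertex k = 0, 1, …, 3, update dist[i][j] ← min(dist[i][j], dist[i][k] + dist[k][j]). The final matrix gives, for each (i, j), the minimum total weight of any directed path from i to j (possibly empty when i = j).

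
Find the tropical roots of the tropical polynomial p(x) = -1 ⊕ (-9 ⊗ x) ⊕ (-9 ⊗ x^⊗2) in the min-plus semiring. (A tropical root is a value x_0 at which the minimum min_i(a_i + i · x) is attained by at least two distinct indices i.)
Roots: {0, 8}

Each tropical root is a break point of the lower envelope of the lines y = a_i + i · x (there are 3 lines, with slopes 0, 1, ..., 2). Only the lines that attain the minimum somewhere contribute to roots; other lines are dominated. Here the surviving (envelope) indices are i = 2, i = 1, i = 0.
Intersections between consecutive envelope lines give the roots: for adjacent envelope indices i < j the intersection is x = (a_i − a_j) / (j − i). Reading off the sorted break points: {0, 8}.
Verification: at each break x_0, at least two indices attain the minimum of min_i(a_i + i · x_0).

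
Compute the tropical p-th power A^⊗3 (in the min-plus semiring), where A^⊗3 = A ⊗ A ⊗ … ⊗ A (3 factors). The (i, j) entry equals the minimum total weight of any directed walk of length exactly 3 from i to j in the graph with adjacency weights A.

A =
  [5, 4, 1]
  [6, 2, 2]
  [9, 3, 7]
A^⊗3 =
  [10, 6, 6]
  [10, 6, 6]
  [11, 7, 7]

Each entry (A^⊗3)_ij equals the minimum over all length-3 walks i = v_0 → v_1 → … → v_3 = j of Σ_t A[v_t][v_{t+1}]. For example, for (i, j) = (0, 2) we minimise over 9 possible intermediate vertex sequences; the minimum is 6, attained along the walk 0 → 2 → 1 → 2.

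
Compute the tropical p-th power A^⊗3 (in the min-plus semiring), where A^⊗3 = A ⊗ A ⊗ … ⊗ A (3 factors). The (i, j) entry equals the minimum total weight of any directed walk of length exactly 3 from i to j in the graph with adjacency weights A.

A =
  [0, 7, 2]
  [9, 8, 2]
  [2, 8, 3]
A^⊗3 =
  [0, 7, 2]
  [4, 11, 6]
  [2, 9, 4]

Each entry (A^⊗3)_ij equals the minimum over all length-3 walks i = v_0 → v_1 → … → v_3 = j of Σ_t A[v_t][v_{t+1}]. For example, for (i, j) = (0, 2) we minimise over 9 possible intermediate vertex sequences; the minimum is 2, attained along the walk 0 → 0 → 0 → 2.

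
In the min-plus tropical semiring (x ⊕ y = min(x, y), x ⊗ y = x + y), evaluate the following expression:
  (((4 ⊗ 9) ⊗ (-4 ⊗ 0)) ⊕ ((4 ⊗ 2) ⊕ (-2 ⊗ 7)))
(((4 ⊗ 9) ⊗ (-4 ⊗ 0)) ⊕ ((4 ⊗ 2) ⊕ (-2 ⊗ 7))) = 5

Expand innermost to outermost. Recall ⊕ takes the minimum of its arguments and ⊗ takes their sum. Working out the expression (((4 ⊗ 9) ⊗ (-4 ⊗ 0)) ⊕ ((4 ⊗ 2) ⊕ (-2 ⊗ 7))) gives 5.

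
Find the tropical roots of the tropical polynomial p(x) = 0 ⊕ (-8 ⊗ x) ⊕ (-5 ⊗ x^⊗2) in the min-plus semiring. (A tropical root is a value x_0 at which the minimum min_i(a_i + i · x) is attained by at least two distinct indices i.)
Roots: {-3, 8}

Each tropical root is a break point of the lower envelope of the lines y = a_i + i · x (there are 3 lines, with slopes 0, 1, ..., 2). Only the lines that attain the minimum somewhere contribute to roots; other lines are dominated. Here the surviving (envelope) indices are i = 2, i = 1, i = 0.
Intersections between consecutive envelope lines give the roots: for adjacent envelope indices i < j the intersection is x = (a_i − a_j) / (j − i). Reading off the sorted break points: {-3, 8}.
Verification: at each break x_0, at least two indices attain the minimum of min_i(a_i + i · x_0).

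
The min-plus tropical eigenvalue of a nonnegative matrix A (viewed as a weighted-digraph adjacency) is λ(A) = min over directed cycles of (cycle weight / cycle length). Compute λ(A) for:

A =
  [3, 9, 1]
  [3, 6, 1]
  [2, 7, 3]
λ(A) = 3/2

Enumerate directed cycles and compute their means (weight / length). Sample:
  cycle 0 → 0: weight = 3, length = 1, mean = 3/1 ≈ 3.000
  cycle 1 → 1: weight = 6, length = 1, mean = 6/1 ≈ 6.000
  cycle 2 → 2: weight = 3, length = 1, mean = 3/1 ≈ 3.000
  cycle 0 → 1 → 0: weight = 12, length = 2, mean = 12/2 ≈ 6.000
  cycle 0 → 2 → 0: weight = 3, length = 2, mean = 3/2 ≈ 1.500
  cycle 1 → 0 → 1: weight = 12, length = 2, mean = 12/2 ≈ 6.000
Minimum mean = 1.500, attained e.g. along the cycle 0 → 2 → 0 with weight 3 and length 2. So λ(A) = 3/2 = 3/2.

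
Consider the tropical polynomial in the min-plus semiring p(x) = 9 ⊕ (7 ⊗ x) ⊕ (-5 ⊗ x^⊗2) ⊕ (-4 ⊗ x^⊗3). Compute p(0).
p(0) = -5

A tropical monomial a ⊗ x^⊗i evaluates to a + i · x. Evaluating each term at x = 0:
  Term 0 contributes 9 + 0 · 0 = 9
  Term 1 contributes 7 + 1 · 0 = 7
  Term 2 contributes -5 + 2 · 0 = -5
  Term 3 contributes -4 + 3 · 0 = -4
p(0) = ⊕ of these = min[9, 7, -5, -4] = -5.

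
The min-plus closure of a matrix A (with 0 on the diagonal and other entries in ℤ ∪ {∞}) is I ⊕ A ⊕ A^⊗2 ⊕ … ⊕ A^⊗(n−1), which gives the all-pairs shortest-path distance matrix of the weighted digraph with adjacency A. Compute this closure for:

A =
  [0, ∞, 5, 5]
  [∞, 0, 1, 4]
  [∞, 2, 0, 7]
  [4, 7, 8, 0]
Closure =
  [0, 7, 5, 5]
  [8, 0, 1, 4]
  [10, 2, 0, 6]
  [4, 7, 8, 0]

This is the Floyd-Warshall all-pairs shortest-path computation. For each intermediate vertex k = 0, 1, …, 3, update dist[i][j] ← min(dist[i][j], dist[i][k] + dist[k][j]). The final matrix gives, for each (i, j), the minimum total weight of any directed path from i to j (possibly empty when i = j).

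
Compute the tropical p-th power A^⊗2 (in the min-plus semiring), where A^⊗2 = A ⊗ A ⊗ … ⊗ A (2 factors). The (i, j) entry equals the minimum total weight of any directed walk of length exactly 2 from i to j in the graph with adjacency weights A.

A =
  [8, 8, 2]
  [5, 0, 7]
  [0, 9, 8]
A^⊗2 =
  [2, 8, 10]
  [5, 0, 7]
  [8, 8, 2]

Each entry (A^⊗2)_ij equals the minimum over all length-2 walks i = v_0 → v_1 → … → v_2 = j of Σ_t A[v_t][v_{t+1}]. For example, for (i, j) = (0, 2) we minimise over 3 possible intermediate vertex sequences; the minimum is 10, attained along the walk 0 → 0 → 2.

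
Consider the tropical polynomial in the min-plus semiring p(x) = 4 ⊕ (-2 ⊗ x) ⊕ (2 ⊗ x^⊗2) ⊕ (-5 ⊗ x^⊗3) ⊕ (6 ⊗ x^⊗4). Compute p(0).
p(0) = -5

A tropical monomial a ⊗ x^⊗i evaluates to a + i · x. Evaluating each term at x = 0:
  Term 0 contributes 4 + 0 · 0 = 4
  Term 1 contributes -2 + 1 · 0 = -2
  Term 2 contributes 2 + 2 · 0 = 2
  Term 3 contributes -5 + 3 · 0 = -5
  Term 4 contributes 6 + 4 · 0 = 6
p(0) = ⊕ of these = min[4, -2, 2, -5, 6] = -5.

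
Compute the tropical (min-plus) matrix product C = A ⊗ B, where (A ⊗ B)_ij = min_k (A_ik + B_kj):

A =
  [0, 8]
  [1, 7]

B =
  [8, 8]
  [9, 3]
A ⊗ B =
  [8, 8]
  [9, 9]

Apply the min-plus product entry-by-entry:
  C[0][0] = min over k of (A[0][0] + B[0][0] = 0 + 8 = 8, A[0][1] + B[1][0] = 8 + 9 = 17) = 8 (attained at k = 0)
  C[0][1] = min over k of (A[0][0] + B[0][1] = 0 + 8 = 8, A[0][1] + B[1][1] = 8 + 3 = 11) = 8 (attained at k = 0)
  C[1][0] = min over k of (A[1][0] + B[0][0] = 1 + 8 = 9, A[1][1] + B[1][0] = 7 + 9 = 16) = 9 (attained at k = 0)
  C[1][1] = min over k of (A[1][0] + B[0][1] = 1 + 8 = 9, A[1][1] + B[1][1] = 7 + 3 = 10) = 9 (attained at k = 0)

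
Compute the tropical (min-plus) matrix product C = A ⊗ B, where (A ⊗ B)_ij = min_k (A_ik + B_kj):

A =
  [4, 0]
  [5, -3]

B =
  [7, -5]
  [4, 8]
A ⊗ B =
  [4, -1]
  [1, 0]

Apply the min-plus product entry-by-entry:
  C[0][0] = min over k of (A[0][0] + B[0][0] = 4 + 7 = 11, A[0][1] + B[1][0] = 0 + 4 = 4) = 4 (attained at k = 1)
  C[0][1] = min over k of (A[0][0] + B[0][1] = 4 + -5 = -1, A[0][1] + B[1][1] = 0 + 8 = 8) = -1 (attained at k = 0)
  C[1][0] = min over k of (A[1][0] + B[0][0] = 5 + 7 = 12, A[1][1] + B[1][0] = -3 + 4 = 1) = 1 (attained at k = 1)
  C[1][1] = min over k of (A[1][0] + B[0][1] = 5 + -5 = 0, A[1][1] + B[1][1] = -3 + 8 = 5) = 0 (attained at k = 0)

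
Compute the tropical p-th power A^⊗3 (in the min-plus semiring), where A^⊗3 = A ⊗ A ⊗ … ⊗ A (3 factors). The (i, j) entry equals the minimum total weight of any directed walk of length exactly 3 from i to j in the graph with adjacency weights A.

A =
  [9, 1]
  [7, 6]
A^⊗3 =
  [14, 9]
  [15, 14]

Each entry (A^⊗3)_ij equals the minimum over all length-3 walks i = v_0 → v_1 → … → v_3 = j of Σ_t A[v_t][v_{t+1}]. For example, for (i, j) = (0, 1) we minimise over 4 possible intermediate vertex sequences; the minimum is 9, attained along the walk 0 → 1 → 0 → 1.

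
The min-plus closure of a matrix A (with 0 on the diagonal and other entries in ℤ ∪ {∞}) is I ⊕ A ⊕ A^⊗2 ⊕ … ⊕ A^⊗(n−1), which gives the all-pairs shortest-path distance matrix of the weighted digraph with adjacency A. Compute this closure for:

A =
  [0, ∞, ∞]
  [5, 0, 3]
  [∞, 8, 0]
Closure =
  [0, ∞, ∞]
  [5, 0, 3]
  [13, 8, 0]

This is the Floyd-Warshall all-pairs shortest-path computation. For each intermediate vertex k = 0, 1, …, 2, update dist[i][j] ← min(dist[i][j], dist[i][k] + dist[k][j]). The final matrix gives, for each (i, j), the minimum total weight of any directed path from i to j (possibly empty when i = j).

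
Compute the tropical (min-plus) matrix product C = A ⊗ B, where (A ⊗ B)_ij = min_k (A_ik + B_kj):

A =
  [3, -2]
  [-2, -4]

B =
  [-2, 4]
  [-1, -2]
A ⊗ B =
  [-3, -4]
  [-5, -6]

Apply the min-plus product entry-by-entry:
  C[0][0] = min over k of (A[0][0] + B[0][0] = 3 + -2 = 1, A[0][1] + B[1][0] = -2 + -1 = -3) = -3 (attained at k = 1)
  C[0][1] = min over k of (A[0][0] + B[0][1] = 3 + 4 = 7, A[0][1] + B[1][1] = -2 + -2 = -4) = -4 (attained at k = 1)
  C[1][0] = min over k of (A[1][0] + B[0][0] = -2 + -2 = -4, A[1][1] + B[1][0] = -4 + -1 = -5) = -5 (attained at k = 1)
  C[1][1] = min over k of (A[1][0] + B[0][1] = -2 + 4 = 2, A[1][1] + B[1][1] = -4 + -2 = -6) = -6 (attained at k = 1)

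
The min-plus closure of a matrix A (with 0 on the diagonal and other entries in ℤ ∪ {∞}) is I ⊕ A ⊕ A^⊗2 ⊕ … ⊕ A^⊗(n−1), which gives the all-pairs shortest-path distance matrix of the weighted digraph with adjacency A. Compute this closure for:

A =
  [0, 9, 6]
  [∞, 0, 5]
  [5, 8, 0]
Closure =
  [0, 9, 6]
  [10, 0, 5]
  [5, 8, 0]

This is the Floyd-Warshall all-pairs shortest-path computation. For each intermediate vertex k = 0, 1, …, 2, update dist[i][j] ← min(dist[i][j], dist[i][k] + dist[k][j]). The final matrix gives, for each (i, j), the minimum total weight of any directed path from i to j (possibly empty when i = j).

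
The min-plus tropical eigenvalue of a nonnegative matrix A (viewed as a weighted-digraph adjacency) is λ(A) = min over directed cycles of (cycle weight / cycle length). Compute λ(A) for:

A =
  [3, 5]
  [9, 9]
λ(A) = 3

Enumerate directed cycles and compute their means (weight / length). Sample:
  cycle 0 → 0: weight = 3, length = 1, mean = 3/1 ≈ 3.000
  cycle 1 → 1: weight = 9, length = 1, mean = 9/1 ≈ 9.000
  cycle 0 → 1 → 0: weight = 14, length = 2, mean = 14/2 ≈ 7.000
  cycle 1 → 0 → 1: weight = 14, length = 2, mean = 14/2 ≈ 7.000
Minimum mean = 3.000, attained e.g. along the cycle 0 → 0 with weight 3 and length 1. So λ(A) = 3/1 = 3.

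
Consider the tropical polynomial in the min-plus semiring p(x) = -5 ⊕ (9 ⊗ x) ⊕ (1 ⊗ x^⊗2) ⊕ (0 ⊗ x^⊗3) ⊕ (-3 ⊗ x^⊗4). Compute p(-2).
p(-2) = -11

A tropical monomial a ⊗ x^⊗i evaluates to a + i · x. Evaluating each term at x = -2:
  Term 0 contributes -5 + 0 · -2 = -5
  Term 1 contributes 9 + 1 · -2 = 7
  Term 2 contributes 1 + 2 · -2 = -3
  Term 3 contributes 0 + 3 · -2 = -6
  Term 4 contributes -3 + 4 · -2 = -11
p(-2) = ⊕ of these = min[-5, 7, -3, -6, -11] = -11.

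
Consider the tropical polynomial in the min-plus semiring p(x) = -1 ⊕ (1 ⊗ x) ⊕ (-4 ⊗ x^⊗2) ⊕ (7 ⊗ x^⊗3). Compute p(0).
p(0) = -4

A tropical monomial a ⊗ x^⊗i evaluates to a + i · x. Evaluating each term at x = 0:
  Term 0 contributes -1 + 0 · 0 = -1
  Term 1 contributes 1 + 1 · 0 = 1
  Term 2 contributes -4 + 2 · 0 = -4
  Term 3 contributes 7 + 3 · 0 = 7
p(0) = ⊕ of these = min[-1, 1, -4, 7] = -4.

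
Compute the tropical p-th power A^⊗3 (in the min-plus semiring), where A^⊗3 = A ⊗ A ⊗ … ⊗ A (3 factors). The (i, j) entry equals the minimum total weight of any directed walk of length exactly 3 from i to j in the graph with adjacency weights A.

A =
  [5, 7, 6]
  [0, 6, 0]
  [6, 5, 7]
A^⊗3 =
  [11, 12, 11]
  [5, 11, 5]
  [10, 10, 11]

Each entry (A^⊗3)_ij equals the minimum over all length-3 walks i = v_0 → v_1 → … → v_3 = j of Σ_t A[v_t][v_{t+1}]. For example, for (i, j) = (0, 2) we minimise over 9 possible intermediate vertex sequences; the minimum is 11, attained along the walk 0 → 2 → 1 → 2.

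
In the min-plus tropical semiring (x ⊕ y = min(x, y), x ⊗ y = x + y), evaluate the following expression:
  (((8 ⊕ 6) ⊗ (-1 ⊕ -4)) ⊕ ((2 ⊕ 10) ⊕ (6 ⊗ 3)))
(((8 ⊕ 6) ⊗ (-1 ⊕ -4)) ⊕ ((2 ⊕ 10) ⊕ (6 ⊗ 3))) = 2

Expand innermost to outermost. Recall ⊕ takes the minimum of its arguments and ⊗ takes their sum. Working out the expression (((8 ⊕ 6) ⊗ (-1 ⊕ -4)) ⊕ ((2 ⊕ 10) ⊕ (6 ⊗ 3))) gives 2.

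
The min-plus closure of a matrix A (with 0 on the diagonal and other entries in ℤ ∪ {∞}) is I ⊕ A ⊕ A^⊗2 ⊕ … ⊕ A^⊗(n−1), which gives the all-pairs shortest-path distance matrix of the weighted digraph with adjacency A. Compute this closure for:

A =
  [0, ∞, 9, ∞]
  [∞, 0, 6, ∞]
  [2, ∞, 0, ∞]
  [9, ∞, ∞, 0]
Closure =
  [0, ∞, 9, ∞]
  [8, 0, 6, ∞]
  [2, ∞, 0, ∞]
  [9, ∞, 18, 0]

This is the Floyd-Warshall all-pairs shortest-path computation. For each intermediate vertex k = 0, 1, …, 3, update dist[i][j] ← min(dist[i][j], dist[i][k] + dist[k][j]). The final matrix gives, for each (i, j), the minimum total weight of any directed path from i to j (possibly empty when i = j).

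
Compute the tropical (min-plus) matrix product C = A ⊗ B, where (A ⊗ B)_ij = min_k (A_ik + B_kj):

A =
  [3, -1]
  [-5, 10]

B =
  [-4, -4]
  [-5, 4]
A ⊗ B =
  [-6, -1]
  [-9, -9]

Apply the min-plus product entry-by-entry:
  C[0][0] = min over k of (A[0][0] + B[0][0] = 3 + -4 = -1, A[0][1] + B[1][0] = -1 + -5 = -6) = -6 (attained at k = 1)
  C[0][1] = min over k of (A[0][0] + B[0][1] = 3 + -4 = -1, A[0][1] + B[1][1] = -1 + 4 = 3) = -1 (attained at k = 0)
  C[1][0] = min over k of (A[1][0] + B[0][0] = -5 + -4 = -9, A[1][1] + B[1][0] = 10 + -5 = 5) = -9 (attained at k = 0)
  C[1][1] = min over k of (A[1][0] + B[0][1] = -5 + -4 = -9, A[1][1] + B[1][1] = 10 + 4 = 14) = -9 (attained at k = 0)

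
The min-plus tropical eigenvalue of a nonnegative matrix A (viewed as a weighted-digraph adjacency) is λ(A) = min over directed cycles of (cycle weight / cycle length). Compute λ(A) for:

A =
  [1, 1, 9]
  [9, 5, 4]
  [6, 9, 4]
λ(A) = 1

Enumerate directed cycles and compute their means (weight / length). Sample:
  cycle 0 → 0: weight = 1, length = 1, mean = 1/1 ≈ 1.000
  cycle 1 → 1: weight = 5, length = 1, mean = 5/1 ≈ 5.000
  cycle 2 → 2: weight = 4, length = 1, mean = 4/1 ≈ 4.000
  cycle 0 → 1 → 0: weight = 10, length = 2, mean = 10/2 ≈ 5.000
  cycle 0 → 2 → 0: weight = 15, length = 2, mean = 15/2 ≈ 7.500
  cycle 1 → 0 → 1: weight = 10, length = 2, mean = 10/2 ≈ 5.000
Minimum mean = 1.000, attained e.g. along the cycle 0 → 0 with weight 1 and length 1. So λ(A) = 1/1 = 1.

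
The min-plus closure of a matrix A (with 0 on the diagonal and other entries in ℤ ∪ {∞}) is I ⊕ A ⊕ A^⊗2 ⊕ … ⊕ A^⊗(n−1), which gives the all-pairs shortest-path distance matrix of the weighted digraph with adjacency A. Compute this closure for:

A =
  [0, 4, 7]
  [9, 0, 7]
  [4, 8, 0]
Closure =
  [0, 4, 7]
  [9, 0, 7]
  [4, 8, 0]

This is the Floyd-Warshall all-pairs shortest-path computation. For each intermediate vertex k = 0, 1, …, 2, update dist[i][j] ← min(dist[i][j], dist[i][k] + dist[k][j]). The final matrix gives, for each (i, j), the minimum total weight of any directed path from i to j (possibly empty when i = j).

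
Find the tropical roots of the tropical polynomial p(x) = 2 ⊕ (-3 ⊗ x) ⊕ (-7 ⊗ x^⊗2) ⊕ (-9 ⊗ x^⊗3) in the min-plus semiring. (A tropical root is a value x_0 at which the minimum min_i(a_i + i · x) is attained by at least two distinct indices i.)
Roots: {2, 4, 5}

Each tropical root is a break point of the lower envelope of the lines y = a_i + i · x (there are 4 lines, with slopes 0, 1, ..., 3). Only the lines that attain the minimum somewhere contribute to roots; other lines are dominated. Here the surviving (envelope) indices are i = 3, i = 2, i = 1, i = 0.
Intersections between consecutive envelope lines give the roots: for adjacent envelope indices i < j the intersection is x = (a_i − a_j) / (j − i). Reading off the sorted break points: {2, 4, 5}.
Verification: at each break x_0, at least two indices attain the minimum of min_i(a_i + i · x_0).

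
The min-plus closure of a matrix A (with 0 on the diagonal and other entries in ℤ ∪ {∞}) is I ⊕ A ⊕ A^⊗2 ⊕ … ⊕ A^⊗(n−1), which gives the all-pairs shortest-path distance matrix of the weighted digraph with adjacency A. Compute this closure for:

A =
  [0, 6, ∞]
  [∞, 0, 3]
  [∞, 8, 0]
Closure =
  [0, 6, 9]
  [∞, 0, 3]
  [∞, 8, 0]

This is the Floyd-Warshall all-pairs shortest-path computation. For each intermediate vertex k = 0, 1, …, 2, update dist[i][j] ← min(dist[i][j], dist[i][k] + dist[k][j]). The final matrix gives, for each (i, j), the minimum total weight of any directed path from i to j (possibly empty when i = j).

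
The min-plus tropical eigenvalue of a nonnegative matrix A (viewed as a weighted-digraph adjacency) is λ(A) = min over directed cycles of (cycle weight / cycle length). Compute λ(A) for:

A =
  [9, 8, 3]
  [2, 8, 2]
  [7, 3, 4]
λ(A) = 5/2

Enumerate directed cycles and compute their means (weight / length). Sample:
  cycle 0 → 0: weight = 9, length = 1, mean = 9/1 ≈ 9.000
  cycle 1 → 1: weight = 8, length = 1, mean = 8/1 ≈ 8.000
  cycle 2 → 2: weight = 4, length = 1, mean = 4/1 ≈ 4.000
  cycle 0 → 1 → 0: weight = 10, length = 2, mean = 10/2 ≈ 5.000
  cycle 0 → 2 → 0: weight = 10, length = 2, mean = 10/2 ≈ 5.000
  cycle 1 → 0 → 1: weight = 10, length = 2, mean = 10/2 ≈ 5.000
Minimum mean = 2.500, attained e.g. along the cycle 1 → 2 → 1 with weight 5 and length 2. So λ(A) = 5/2 = 5/2.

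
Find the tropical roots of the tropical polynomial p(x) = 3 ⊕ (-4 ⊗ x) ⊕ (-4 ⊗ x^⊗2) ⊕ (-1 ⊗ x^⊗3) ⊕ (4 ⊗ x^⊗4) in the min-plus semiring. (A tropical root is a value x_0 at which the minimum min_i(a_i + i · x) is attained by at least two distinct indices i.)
Roots: {-5, -3, 0, 7}

Each tropical root is a break point of the lower envelope of the lines y = a_i + i · x (there are 5 lines, with slopes 0, 1, ..., 4). Only the lines that attain the minimum somewhere contribute to roots; other lines are dominated. Here the surviving (envelope) indices are i = 4, i = 3, i = 2, i = 1, i = 0.
Intersections between consecutive envelope lines give the roots: for adjacent envelope indices i < j the intersection is x = (a_i − a_j) / (j − i). Reading off the sorted break points: {-5, -3, 0, 7}.
Verification: at each break x_0, at least two indices attain the minimum of min_i(a_i + i · x_0).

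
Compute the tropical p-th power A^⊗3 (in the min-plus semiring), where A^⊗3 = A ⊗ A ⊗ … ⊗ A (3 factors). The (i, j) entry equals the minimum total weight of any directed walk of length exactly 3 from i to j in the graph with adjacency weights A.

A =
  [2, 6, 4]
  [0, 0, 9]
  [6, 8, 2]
A^⊗3 =
  [6, 6, 8]
  [0, 0, 4]
  [8, 8, 6]

Each entry (A^⊗3)_ij equals the minimum over all length-3 walks i = v_0 → v_1 → … → v_3 = j of Σ_t A[v_t][v_{t+1}]. For example, for (i, j) = (0, 2) we minimise over 9 possible intermediate vertex sequences; the minimum is 8, attained along the walk 0 → 0 → 0 → 2.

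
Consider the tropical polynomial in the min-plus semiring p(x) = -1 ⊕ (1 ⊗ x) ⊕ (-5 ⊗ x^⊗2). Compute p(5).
p(5) = -1

A tropical monomial a ⊗ x^⊗i evaluates to a + i · x. Evaluating each term at x = 5:
  Term 0 contributes -1 + 0 · 5 = -1
  Term 1 contributes 1 + 1 · 5 = 6
  Term 2 contributes -5 + 2 · 5 = 5
p(5) = ⊕ of these = min[-1, 6, 5] = -1.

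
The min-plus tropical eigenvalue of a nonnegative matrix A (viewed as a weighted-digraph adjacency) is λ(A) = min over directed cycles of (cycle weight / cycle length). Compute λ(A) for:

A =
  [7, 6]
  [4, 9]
λ(A) = 5

Enumerate directed cycles and compute their means (weight / length). Sample:
  cycle 0 → 0: weight = 7, length = 1, mean = 7/1 ≈ 7.000
  cycle 1 → 1: weight = 9, length = 1, mean = 9/1 ≈ 9.000
  cycle 0 → 1 → 0: weight = 10, length = 2, mean = 10/2 ≈ 5.000
  cycle 1 → 0 → 1: weight = 10, length = 2, mean = 10/2 ≈ 5.000
Minimum mean = 5.000, attained e.g. along the cycle 0 → 1 → 0 with weight 10 and length 2. So λ(A) = 10/2 = 5.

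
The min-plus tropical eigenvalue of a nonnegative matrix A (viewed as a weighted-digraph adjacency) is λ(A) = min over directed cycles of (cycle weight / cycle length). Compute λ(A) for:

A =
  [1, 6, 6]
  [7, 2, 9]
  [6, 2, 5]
λ(A) = 1

Enumerate directed cycles and compute their means (weight / length). Sample:
  cycle 0 → 0: weight = 1, length = 1, mean = 1/1 ≈ 1.000
  cycle 1 → 1: weight = 2, length = 1, mean = 2/1 ≈ 2.000
  cycle 2 → 2: weight = 5, length = 1, mean = 5/1 ≈ 5.000
  cycle 0 → 1 → 0: weight = 13, length = 2, mean = 13/2 ≈ 6.500
  cycle 0 → 2 → 0: weight = 12, length = 2, mean = 12/2 ≈ 6.000
  cycle 1 → 0 → 1: weight = 13, length = 2, mean = 13/2 ≈ 6.500
Minimum mean = 1.000, attained e.g. along the cycle 0 → 0 with weight 1 and length 1. So λ(A) = 1/1 = 1.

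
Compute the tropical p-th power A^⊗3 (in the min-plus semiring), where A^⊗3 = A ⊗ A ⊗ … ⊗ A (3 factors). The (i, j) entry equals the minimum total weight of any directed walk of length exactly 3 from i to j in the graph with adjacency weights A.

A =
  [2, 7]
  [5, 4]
A^⊗3 =
  [6, 11]
  [9, 12]

Each entry (A^⊗3)_ij equals the minimum over all length-3 walks i = v_0 → v_1 → … → v_3 = j of Σ_t A[v_t][v_{t+1}]. For example, for (i, j) = (0, 1) we minimise over 4 possible intermediate vertex sequences; the minimum is 11, attained along the walk 0 → 0 → 0 → 1.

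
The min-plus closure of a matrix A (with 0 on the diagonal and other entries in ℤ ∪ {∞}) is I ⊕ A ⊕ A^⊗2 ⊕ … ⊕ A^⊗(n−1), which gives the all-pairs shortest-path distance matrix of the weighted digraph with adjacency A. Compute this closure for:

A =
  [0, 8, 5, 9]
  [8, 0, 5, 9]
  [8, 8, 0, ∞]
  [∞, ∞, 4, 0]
Closure =
  [0, 8, 5, 9]
  [8, 0, 5, 9]
  [8, 8, 0, 17]
  [12, 12, 4, 0]

This is the Floyd-Warshall all-pairs shortest-path computation. For each intermediate vertex k = 0, 1, …, 3, update dist[i][j] ← min(dist[i][j], dist[i][k] + dist[k][j]). The final matrix gives, for each (i, j), the minimum total weight of any directed path from i to j (possibly empty when i = j).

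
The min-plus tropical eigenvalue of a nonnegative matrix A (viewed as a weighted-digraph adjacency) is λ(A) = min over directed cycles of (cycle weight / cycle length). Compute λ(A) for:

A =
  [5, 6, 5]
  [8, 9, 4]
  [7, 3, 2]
λ(A) = 2

Enumerate directed cycles and compute their means (weight / length). Sample:
  cycle 0 → 0: weight = 5, length = 1, mean = 5/1 ≈ 5.000
  cycle 1 → 1: weight = 9, length = 1, mean = 9/1 ≈ 9.000
  cycle 2 → 2: weight = 2, length = 1, mean = 2/1 ≈ 2.000
  cycle 0 → 1 → 0: weight = 14, length = 2, mean = 14/2 ≈ 7.000
  cycle 0 → 2 → 0: weight = 12, length = 2, mean = 12/2 ≈ 6.000
  cycle 1 → 0 → 1: weight = 14, length = 2, mean = 14/2 ≈ 7.000
Minimum mean = 2.000, attained e.g. along the cycle 2 → 2 with weight 2 and length 1. So λ(A) = 2/1 = 2.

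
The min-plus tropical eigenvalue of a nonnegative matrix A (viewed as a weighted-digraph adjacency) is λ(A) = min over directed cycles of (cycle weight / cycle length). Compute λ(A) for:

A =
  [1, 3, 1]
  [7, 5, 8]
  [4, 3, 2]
λ(A) = 1

Enumerate directed cycles and compute their means (weight / length). Sample:
  cycle 0 → 0: weight = 1, length = 1, mean = 1/1 ≈ 1.000
  cycle 1 → 1: weight = 5, length = 1, mean = 5/1 ≈ 5.000
  cycle 2 → 2: weight = 2, length = 1, mean = 2/1 ≈ 2.000
  cycle 0 → 1 → 0: weight = 10, length = 2, mean = 10/2 ≈ 5.000
  cycle 0 → 2 → 0: weight = 5, length = 2, mean = 5/2 ≈ 2.500
  cycle 1 → 0 → 1: weight = 10, length = 2, mean = 10/2 ≈ 5.000
Minimum mean = 1.000, attained e.g. along the cycle 0 → 0 with weight 1 and length 1. So λ(A) = 1/1 = 1.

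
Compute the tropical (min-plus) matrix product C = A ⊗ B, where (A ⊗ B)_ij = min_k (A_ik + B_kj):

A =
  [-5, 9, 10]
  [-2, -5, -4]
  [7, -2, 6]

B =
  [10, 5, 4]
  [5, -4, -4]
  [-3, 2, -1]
A ⊗ B =
  [5, 0, -1]
  [-7, -9, -9]
  [3, -6, -6]

Apply the min-plus product entry-by-entry:
  C[0][0] = min over k of (A[0][0] + B[0][0] = -5 + 10 = 5, A[0][1] + B[1][0] = 9 + 5 = 14, A[0][2] + B[2][0] = 10 + -3 = 7) = 5 (attained at k = 0)
  C[0][1] = min over k of (A[0][0] + B[0][1] = -5 + 5 = 0, A[0][1] + B[1][1] = 9 + -4 = 5, A[0][2] + B[2][1] = 10 + 2 = 12) = 0 (attained at k = 0)
  C[0][2] = min over k of (A[0][0] + B[0][2] = -5 + 4 = -1, A[0][1] + B[1][2] = 9 + -4 = 5, A[0][2] + B[2][2] = 10 + -1 = 9) = -1 (attained at k = 0)
  C[1][0] = min over k of (A[1][0] + B[0][0] = -2 + 10 = 8, A[1][1] + B[1][0] = -5 + 5 = 0, A[1][2] + B[2][0] = -4 + -3 = -7) = -7 (attained at k = 2)
  C[1][1] = min over k of (A[1][0] + B[0][1] = -2 + 5 = 3, A[1][1] + B[1][1] = -5 + -4 = -9, A[1][2] + B[2][1] = -4 + 2 = -2) = -9 (attained at k = 1)
  C[1][2] = min over k of (A[1][0] + B[0][2] = -2 + 4 = 2, A[1][1] + B[1][2] = -5 + -4 = -9, A[1][2] + B[2][2] = -4 + -1 = -5) = -9 (attained at k = 1)
  C[2][0] = min over k of (A[2][0] + B[0][0] = 7 + 10 = 17, A[2][1] + B[1][0] = -2 + 5 = 3, A[2][2] + B[2][0] = 6 + -3 = 3) = 3 (attained at k = 1)
  C[2][1] = min over k of (A[2][0] + B[0][1] = 7 + 5 = 12, A[2][1] + B[1][1] = -2 + -4 = -6, A[2][2] + B[2][1] = 6 + 2 = 8) = -6 (attained at k = 1)
  C[2][2] = min over k of (A[2][0] + B[0][2] = 7 + 4 = 11, A[2][1] + B[1][2] = -2 + -4 = -6, A[2][2] + B[2][2] = 6 + -1 = 5) = -6 (attained at k = 1)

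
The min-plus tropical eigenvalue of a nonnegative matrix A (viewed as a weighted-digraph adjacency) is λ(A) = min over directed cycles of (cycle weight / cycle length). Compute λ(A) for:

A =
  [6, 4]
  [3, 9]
λ(A) = 7/2

Enumerate directed cycles and compute their means (weight / length). Sample:
  cycle 0 → 0: weight = 6, length = 1, mean = 6/1 ≈ 6.000
  cycle 1 → 1: weight = 9, length = 1, mean = 9/1 ≈ 9.000
  cycle 0 → 1 → 0: weight = 7, length = 2, mean = 7/2 ≈ 3.500
  cycle 1 → 0 → 1: weight = 7, length = 2, mean = 7/2 ≈ 3.500
Minimum mean = 3.500, attained e.g. along the cycle 0 → 1 → 0 with weight 7 and length 2. So λ(A) = 7/2 = 7/2.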